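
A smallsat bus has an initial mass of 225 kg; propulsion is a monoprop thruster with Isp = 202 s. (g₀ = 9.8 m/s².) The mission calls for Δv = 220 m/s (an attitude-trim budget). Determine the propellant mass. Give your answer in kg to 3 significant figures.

v_e = Isp · g₀ = 202 × 9.8 = 1979.6 m/s.
By the Tsiolkovsky rocket equation, m₀/m_f = exp(Δv / v_e) = exp(220 / 1979.6) = exp(0.1111) = 1.1175.
m_f = 225 / 1.1175 = 201.342 kg, so propellant = m₀ − m_f = 225 − 201.342 = 23.658 kg.

propellant mass ≈ 23.7 kg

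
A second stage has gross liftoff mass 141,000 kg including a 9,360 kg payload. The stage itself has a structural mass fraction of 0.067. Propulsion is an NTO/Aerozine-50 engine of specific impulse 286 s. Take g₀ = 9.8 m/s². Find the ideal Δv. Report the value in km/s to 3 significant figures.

Stage wet mass = m₀ − payload = 141,000 − 9,360 = 131,640 kg.
Stage dry mass = ε × stage wet mass = 0.067 × 131,640 = 8,819.88 kg.
Burnout mass m_f = stage dry + payload = 8,819.88 + 9,360 = 18,179.88 kg.
v_e = Isp · g₀ = 286 × 9.8 = 2802.8 m/s.
By the Tsiolkovsky rocket equation, Δv = v_e · ln(141,000/18,179.88) = 2802.8 × ln(7.756) = 2802.8 × 2.0484 ≈ 5741 m/s.

Δv ≈ 5.74 km/s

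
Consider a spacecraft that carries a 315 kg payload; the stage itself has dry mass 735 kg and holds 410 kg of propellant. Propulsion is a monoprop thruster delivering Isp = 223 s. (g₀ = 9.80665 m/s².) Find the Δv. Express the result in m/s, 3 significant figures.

v_e = Isp · g₀ = 223 × 9.80665 = 2186.9 m/s.
m₀ = payload + dry + propellant = 315 + 735 + 410 = 1,460 kg.
m_f = payload + dry = 315 + 735 = 1,050 kg.
By the Tsiolkovsky rocket equation, Δv = v_e · ln(m₀/m_f) = 2186.9 × ln(1.39) = 2186.9 × 0.3296 ≈ 720.9 m/s.

Δv ≈ 721 m/s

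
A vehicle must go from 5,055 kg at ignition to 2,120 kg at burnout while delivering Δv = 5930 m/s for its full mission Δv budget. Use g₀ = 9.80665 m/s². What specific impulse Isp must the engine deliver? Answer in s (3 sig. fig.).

ln(m₀/m_f) = ln(5055/2120) = ln(2.384) = 0.8690.
Rocket equation: v_e = Δv / ln(m₀/m_f) = 5930 / 0.8690 = 6824.2 m/s.
Isp = v_e / g₀ = 6824.2 / 9.80665 = 695.9 s.

Isp ≈ 696 s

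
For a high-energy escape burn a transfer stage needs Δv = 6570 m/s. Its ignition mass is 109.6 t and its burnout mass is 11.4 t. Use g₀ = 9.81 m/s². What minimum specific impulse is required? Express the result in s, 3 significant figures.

Isp ≈ 296 s

ln(m₀/m_f) = ln(109600/11400) = ln(9.614) = 2.2632.
Using Δv = v_e ln(m₀/m_f): v_e = Δv / ln(m₀/m_f) = 6570 / 2.2632 = 2902.9 m/s.
Isp = v_e / g₀ = 2902.9 / 9.81 = 295.9 s.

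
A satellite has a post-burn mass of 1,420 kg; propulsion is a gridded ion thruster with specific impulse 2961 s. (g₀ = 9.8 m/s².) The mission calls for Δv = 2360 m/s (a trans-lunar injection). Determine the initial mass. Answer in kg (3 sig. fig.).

initial mass ≈ 1540 kg

v_e = Isp · g₀ = 2961 × 9.8 = 29017.8 m/s.
Using Δv = v_e ln(m₀/m_f): m₀/m_f = exp(Δv / v_e) = exp(2360 / 29017.8) = exp(0.0813) = 1.0847.
m₀ = m_f × 1.0847 = 1,420 × 1.0847 = 1,540.27 kg.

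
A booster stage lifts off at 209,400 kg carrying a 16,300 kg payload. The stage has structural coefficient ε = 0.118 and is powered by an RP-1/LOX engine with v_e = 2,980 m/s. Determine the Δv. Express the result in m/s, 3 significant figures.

Δv ≈ 5000 m/s

Stage wet mass = m₀ − payload = 209,400 − 16,300 = 193,100 kg.
Stage dry mass = ε × stage wet mass = 0.118 × 193,100 = 22,785.8 kg.
Burnout mass m_f = stage dry + payload = 22,785.8 + 16,300 = 39,085.8 kg.
From the ideal rocket equation, Δv = v_e · ln(209,400/39,085.8) = 2980.0 × ln(5.357) = 2980.0 × 1.6785 ≈ 5002 m/s.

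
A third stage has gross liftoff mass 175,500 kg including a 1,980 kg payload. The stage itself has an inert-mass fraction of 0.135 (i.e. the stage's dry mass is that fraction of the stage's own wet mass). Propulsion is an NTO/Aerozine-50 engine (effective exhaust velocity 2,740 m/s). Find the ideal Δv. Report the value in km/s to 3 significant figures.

Δv ≈ 5.30 km/s

Stage wet mass = m₀ − payload = 175,500 − 1,980 = 173,520 kg.
Stage dry mass = ε × stage wet mass = 0.135 × 173,520 = 23,425.2 kg.
Burnout mass m_f = stage dry + payload = 23,425.2 + 1,980 = 25,405.2 kg.
Δv = v_e · ln(175,500/25,405.2) = 2740.0 × ln(6.908) = 2740.0 × 1.9327 ≈ 5296 m/s.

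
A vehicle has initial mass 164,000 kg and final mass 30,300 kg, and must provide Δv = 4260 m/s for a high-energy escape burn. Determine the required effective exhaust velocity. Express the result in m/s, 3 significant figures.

ln(m₀/m_f) = ln(164000/30300) = ln(5.413) = 1.6887.
From the ideal rocket equation, v_e = Δv / ln(m₀/m_f) = 4260 / 1.6887 = 2522.6 m/s.

v_e ≈ 2520 m/s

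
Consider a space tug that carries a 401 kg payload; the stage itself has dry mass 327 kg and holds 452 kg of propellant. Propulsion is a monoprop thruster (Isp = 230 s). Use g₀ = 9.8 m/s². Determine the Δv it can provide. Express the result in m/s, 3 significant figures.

v_e = Isp · g₀ = 230 × 9.8 = 2254.0 m/s.
m₀ = payload + dry + propellant = 401 + 327 + 452 = 1,180 kg.
m_f = payload + dry = 401 + 327 = 728 kg.
Using Δv = v_e ln(m₀/m_f): Δv = v_e · ln(m₀/m_f) = 2254.0 × ln(1.621) = 2254.0 × 0.4830 ≈ 1088.6 m/s.

Δv ≈ 1090 m/s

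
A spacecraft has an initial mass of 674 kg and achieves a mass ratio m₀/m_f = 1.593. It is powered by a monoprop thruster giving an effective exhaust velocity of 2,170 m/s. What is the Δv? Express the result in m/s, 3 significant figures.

Δv ≈ 1010 m/s

By the Tsiolkovsky rocket equation, Δv = v_e · ln(1.593) = 2170.0 × 0.4656 ≈ 1010.4 m/s.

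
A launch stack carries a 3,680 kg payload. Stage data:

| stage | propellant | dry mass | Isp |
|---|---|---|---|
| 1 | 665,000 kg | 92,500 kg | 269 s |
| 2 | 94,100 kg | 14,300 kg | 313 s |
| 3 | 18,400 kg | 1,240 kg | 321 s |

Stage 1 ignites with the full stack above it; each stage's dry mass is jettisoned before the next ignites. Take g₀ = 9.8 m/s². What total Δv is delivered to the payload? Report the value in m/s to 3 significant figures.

Δv ≈ 12400 m/s

Ignition mass of stage 1 = 665,000+92,500 + 94,100+14,300 + 18,400+1,240 + 3,680 = 889,220 kg.
Stage 1: m₀ = 889,220 kg, m_f = 889,220 − 665,000 = 224,220 kg; Δv = 269×9.8×ln(3.966) = 2636.2×1.3777 ≈ 3632 m/s.
Stage 2: m₀ = 131,720 kg, m_f = 131,720 − 94,100 = 37,620 kg; Δv = 313×9.8×ln(3.501) = 3067.4×1.2531 ≈ 3844 m/s.
Stage 3: m₀ = 23,320 kg, m_f = 23,320 − 18,400 = 4,920 kg; Δv = 321×9.8×ln(4.74) = 3145.8×1.5560 ≈ 4895 m/s.
Total Δv = 3632 + 3844 + 4895 = 12371 m/s.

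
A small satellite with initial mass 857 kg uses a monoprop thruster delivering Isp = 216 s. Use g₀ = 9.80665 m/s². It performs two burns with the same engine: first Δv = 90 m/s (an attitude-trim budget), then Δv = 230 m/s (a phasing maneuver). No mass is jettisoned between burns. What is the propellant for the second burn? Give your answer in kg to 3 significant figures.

propellant for the second burn ≈ 84.5 kg

v_e = Isp · g₀ = 216 × 9.80665 = 2118.2 m/s.
After the first burn: m = 857 × exp(−90/2118.2) = 857 × 0.95840 = 821.349 kg.
After the second burn: m = 821.349 × exp(−230/2118.2) = 821.349 × 0.89711 = 736.84 kg.
Second-burn propellant = 821.349 − 736.84 = 84.509 kg.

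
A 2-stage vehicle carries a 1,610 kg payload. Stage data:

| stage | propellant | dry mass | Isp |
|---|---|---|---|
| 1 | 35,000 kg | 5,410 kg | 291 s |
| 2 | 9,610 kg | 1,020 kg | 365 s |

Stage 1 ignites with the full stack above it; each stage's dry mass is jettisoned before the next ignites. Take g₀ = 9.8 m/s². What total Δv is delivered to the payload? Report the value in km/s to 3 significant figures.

Δv ≈ 8.62 km/s

Ignition mass of stage 1 = 35,000+5,410 + 9,610+1,020 + 1,610 = 52,650 kg.
Stage 1: m₀ = 52,650 kg, m_f = 52,650 − 35,000 = 17,650 kg; Δv = 291×9.8×ln(2.983) = 2851.8×1.0929 ≈ 3117 m/s.
Stage 2: m₀ = 12,240 kg, m_f = 12,240 − 9,610 = 2,630 kg; Δv = 365×9.8×ln(4.654) = 3577.0×1.5377 ≈ 5500 m/s.
Total Δv = 3117 + 5500 = 8617 m/s.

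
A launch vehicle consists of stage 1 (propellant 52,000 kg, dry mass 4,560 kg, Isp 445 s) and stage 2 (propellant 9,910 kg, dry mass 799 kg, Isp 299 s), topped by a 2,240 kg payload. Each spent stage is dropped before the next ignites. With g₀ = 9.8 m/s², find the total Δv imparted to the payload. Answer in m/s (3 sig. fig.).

Ignition mass of stage 1 = 52,000+4,560 + 9,910+799 + 2,240 = 69,509 kg.
Stage 1: m₀ = 69,509 kg, m_f = 69,509 − 52,000 = 17,509 kg; Δv = 445×9.8×ln(3.97) = 4361.0×1.3787 ≈ 6013 m/s.
Stage 2: m₀ = 12,949 kg, m_f = 12,949 − 9,910 = 3,039 kg; Δv = 299×9.8×ln(4.261) = 2930.2×1.4495 ≈ 4247 m/s.
Total Δv = 6013 + 4247 = 10260 m/s.

Δv ≈ 10300 m/s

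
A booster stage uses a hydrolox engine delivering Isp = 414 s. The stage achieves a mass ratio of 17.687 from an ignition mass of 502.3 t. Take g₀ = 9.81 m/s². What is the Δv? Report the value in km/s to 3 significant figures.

Δv ≈ 11.7 km/s

v_e = Isp · g₀ = 414 × 9.81 = 4061.3 m/s.
Using Δv = v_e ln(m₀/m_f): Δv = v_e · ln(17.687) = 4061.3 × 2.8728 ≈ 11667.5 m/s.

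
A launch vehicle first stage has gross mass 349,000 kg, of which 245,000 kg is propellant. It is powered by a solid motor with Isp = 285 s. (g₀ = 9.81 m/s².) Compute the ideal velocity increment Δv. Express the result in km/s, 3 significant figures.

Δv ≈ 3.38 km/s

v_e = Isp · g₀ = 285 × 9.81 = 2795.9 m/s.
m_f = m₀ − m_prop = 349,000 − 245,000 = 104,000 kg.
Rocket equation: Δv = v_e · ln(m₀/m_f) = 2795.9 × ln(3.356) = 2795.9 × 1.2107 ≈ 3384.9 m/s.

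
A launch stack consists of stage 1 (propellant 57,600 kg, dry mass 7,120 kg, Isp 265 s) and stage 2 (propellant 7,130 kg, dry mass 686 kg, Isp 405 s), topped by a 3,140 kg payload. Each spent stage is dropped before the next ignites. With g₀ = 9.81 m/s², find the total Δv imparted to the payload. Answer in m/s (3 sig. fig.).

Ignition mass of stage 1 = 57,600+7,120 + 7,130+686 + 3,140 = 75,676 kg.
Stage 1: m₀ = 75,676 kg, m_f = 75,676 − 57,600 = 18,076 kg; Δv = 265×9.81×ln(4.187) = 2599.7×1.4319 ≈ 3722 m/s.
Stage 2: m₀ = 10,956 kg, m_f = 10,956 − 7,130 = 3,826 kg; Δv = 405×9.81×ln(2.864) = 3973.1×1.0521 ≈ 4180 m/s.
Total Δv = 3722 + 4180 = 7902 m/s.

Δv ≈ 7900 m/s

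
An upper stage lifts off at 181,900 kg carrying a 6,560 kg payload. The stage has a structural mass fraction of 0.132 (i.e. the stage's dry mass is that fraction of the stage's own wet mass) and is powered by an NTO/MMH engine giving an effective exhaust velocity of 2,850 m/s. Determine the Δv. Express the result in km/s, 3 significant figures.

Stage wet mass = m₀ − payload = 181,900 − 6,560 = 175,340 kg.
Stage dry mass = ε × stage wet mass = 0.132 × 175,340 = 23,144.9 kg.
Burnout mass m_f = stage dry + payload = 23,144.9 + 6,560 = 29,704.9 kg.
By the Tsiolkovsky rocket equation, Δv = v_e · ln(181,900/29,704.9) = 2850.0 × ln(6.124) = 2850.0 × 1.8121 ≈ 5165 m/s.

Δv ≈ 5.16 km/s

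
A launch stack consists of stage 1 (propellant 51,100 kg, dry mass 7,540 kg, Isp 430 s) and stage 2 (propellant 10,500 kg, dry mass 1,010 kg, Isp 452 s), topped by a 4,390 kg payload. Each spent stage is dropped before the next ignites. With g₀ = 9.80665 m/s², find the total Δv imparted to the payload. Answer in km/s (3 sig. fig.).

Ignition mass of stage 1 = 51,100+7,540 + 10,500+1,010 + 4,390 = 74,540 kg.
Stage 1: m₀ = 74,540 kg, m_f = 74,540 − 51,100 = 23,440 kg; Δv = 430×9.80665×ln(3.18) = 4216.9×1.1569 ≈ 4878 m/s.
Stage 2: m₀ = 15,900 kg, m_f = 15,900 − 10,500 = 5,400 kg; Δv = 452×9.80665×ln(2.944) = 4432.6×1.0799 ≈ 4787 m/s.
Total Δv = 4878 + 4787 = 9665 m/s.

Δv ≈ 9.67 km/s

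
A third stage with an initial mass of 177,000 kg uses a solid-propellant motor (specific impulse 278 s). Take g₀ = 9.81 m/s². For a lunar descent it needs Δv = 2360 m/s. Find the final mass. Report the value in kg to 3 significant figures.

v_e = Isp · g₀ = 278 × 9.81 = 2727.2 m/s.
m₀/m_f = exp(Δv / v_e) = exp(2360 / 2727.2) = exp(0.8654) = 2.3759.
m_f = m₀ / 2.3759 = 177,000 / 2.3759 = 74,498.1 kg.

final mass ≈ 74500 kg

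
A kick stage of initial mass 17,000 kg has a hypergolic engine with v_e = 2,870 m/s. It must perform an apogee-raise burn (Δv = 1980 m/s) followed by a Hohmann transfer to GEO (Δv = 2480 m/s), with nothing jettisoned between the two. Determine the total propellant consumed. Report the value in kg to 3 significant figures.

After the first burn: m = 17000 × exp(−1980/2870.0) = 17000 × 0.50163 = 8,527.71 kg.
After the second burn: m = 8,527.71 × exp(−2480/2870.0) = 8,527.71 × 0.42143 = 3,593.83 kg.
Total propellant = m₀ − m_final = 17000 − 3,593.83 = 13,406.17 kg.

total propellant consumed ≈ 13400 kg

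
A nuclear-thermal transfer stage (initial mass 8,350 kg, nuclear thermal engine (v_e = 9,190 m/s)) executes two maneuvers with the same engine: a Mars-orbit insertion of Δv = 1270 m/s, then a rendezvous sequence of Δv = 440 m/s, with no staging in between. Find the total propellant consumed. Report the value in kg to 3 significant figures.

After the first burn: m = 8350 × exp(−1270/9190.0) = 8350 × 0.87093 = 7,272.27 kg.
After the second burn: m = 7,272.27 × exp(−440/9190.0) = 7,272.27 × 0.95325 = 6,932.29 kg.
Total propellant = m₀ − m_final = 8350 − 6,932.29 = 1,417.71 kg.

total propellant consumed ≈ 1420 kg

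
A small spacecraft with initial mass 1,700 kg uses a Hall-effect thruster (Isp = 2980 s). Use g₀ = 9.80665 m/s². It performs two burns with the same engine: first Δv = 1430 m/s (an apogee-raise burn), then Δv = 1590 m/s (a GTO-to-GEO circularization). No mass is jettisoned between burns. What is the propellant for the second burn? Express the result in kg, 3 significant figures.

propellant for the second burn ≈ 85.7 kg

v_e = Isp · g₀ = 2980 × 9.80665 = 29223.8 m/s.
After the first burn: m = 1700 × exp(−1430/29223.8) = 1700 × 0.95225 = 1,618.83 kg.
After the second burn: m = 1,618.83 × exp(−1590/29223.8) = 1,618.83 × 0.94705 = 1,533.11 kg.
Second-burn propellant = 1,618.83 − 1,533.11 = 85.72 kg.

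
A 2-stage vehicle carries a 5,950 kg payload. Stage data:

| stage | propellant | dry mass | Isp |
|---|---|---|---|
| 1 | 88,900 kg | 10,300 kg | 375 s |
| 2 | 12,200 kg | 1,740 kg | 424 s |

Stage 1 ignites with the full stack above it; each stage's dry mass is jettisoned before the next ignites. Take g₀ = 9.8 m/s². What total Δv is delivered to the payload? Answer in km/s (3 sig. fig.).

Δv ≈ 8.99 km/s

Ignition mass of stage 1 = 88,900+10,300 + 12,200+1,740 + 5,950 = 119,090 kg.
Stage 1: m₀ = 119,090 kg, m_f = 119,090 − 88,900 = 30,190 kg; Δv = 375×9.8×ln(3.945) = 3675.0×1.3724 ≈ 5043 m/s.
Stage 2: m₀ = 19,890 kg, m_f = 19,890 − 12,200 = 7,690 kg; Δv = 424×9.8×ln(2.586) = 4155.2×0.9503 ≈ 3949 m/s.
Total Δv = 5043 + 3949 = 8992 m/s.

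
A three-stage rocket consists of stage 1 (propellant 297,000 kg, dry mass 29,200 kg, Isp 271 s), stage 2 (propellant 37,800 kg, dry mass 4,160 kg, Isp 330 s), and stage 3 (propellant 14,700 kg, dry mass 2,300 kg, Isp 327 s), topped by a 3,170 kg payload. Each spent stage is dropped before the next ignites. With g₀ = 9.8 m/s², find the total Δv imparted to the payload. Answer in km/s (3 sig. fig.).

Ignition mass of stage 1 = 297,000+29,200 + 37,800+4,160 + 14,700+2,300 + 3,170 = 388,330 kg.
Stage 1: m₀ = 388,330 kg, m_f = 388,330 − 297,000 = 91,330 kg; Δv = 271×9.8×ln(4.252) = 2655.8×1.4474 ≈ 3844 m/s.
Stage 2: m₀ = 62,130 kg, m_f = 62,130 − 37,800 = 24,330 kg; Δv = 330×9.8×ln(2.554) = 3234.0×0.9375 ≈ 3032 m/s.
Stage 3: m₀ = 20,170 kg, m_f = 20,170 − 14,700 = 5,470 kg; Δv = 327×9.8×ln(3.687) = 3204.6×1.3049 ≈ 4182 m/s.
Total Δv = 3844 + 3032 + 4182 = 11058 m/s.

Δv ≈ 11.1 km/s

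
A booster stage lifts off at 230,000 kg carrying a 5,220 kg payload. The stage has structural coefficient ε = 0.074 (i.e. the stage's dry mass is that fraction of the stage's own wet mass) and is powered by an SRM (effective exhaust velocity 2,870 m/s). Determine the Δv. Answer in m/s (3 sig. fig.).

Δv ≈ 6760 m/s

Stage wet mass = m₀ − payload = 230,000 − 5,220 = 224,780 kg.
Stage dry mass = ε × stage wet mass = 0.074 × 224,780 = 16,633.7 kg.
Burnout mass m_f = stage dry + payload = 16,633.7 + 5,220 = 21,853.7 kg.
Rocket equation: Δv = v_e · ln(230,000/21,853.7) = 2870.0 × ln(10.52) = 2870.0 × 2.3537 ≈ 6755 m/s.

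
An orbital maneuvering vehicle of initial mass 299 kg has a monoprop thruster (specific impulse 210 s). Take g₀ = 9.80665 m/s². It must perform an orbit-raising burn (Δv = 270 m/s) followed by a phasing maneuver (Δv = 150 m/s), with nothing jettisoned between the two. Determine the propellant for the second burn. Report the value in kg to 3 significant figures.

v_e = Isp · g₀ = 210 × 9.80665 = 2059.4 m/s.
After the first burn: m = 299 × exp(−270/2059.4) = 299 × 0.87712 = 262.259 kg.
After the second burn: m = 262.259 × exp(−150/2059.4) = 262.259 × 0.92975 = 243.835 kg.
Second-burn propellant = 262.259 − 243.835 = 18.424 kg.

propellant for the second burn ≈ 18.4 kg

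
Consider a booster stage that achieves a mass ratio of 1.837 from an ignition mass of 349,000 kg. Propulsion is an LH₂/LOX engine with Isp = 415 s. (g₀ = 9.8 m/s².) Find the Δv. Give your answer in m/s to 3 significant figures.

Δv ≈ 2470 m/s

v_e = Isp · g₀ = 415 × 9.8 = 4067.0 m/s.
By the Tsiolkovsky rocket equation, Δv = v_e · ln(1.837) = 4067.0 × 0.6081 ≈ 2473.3 m/s.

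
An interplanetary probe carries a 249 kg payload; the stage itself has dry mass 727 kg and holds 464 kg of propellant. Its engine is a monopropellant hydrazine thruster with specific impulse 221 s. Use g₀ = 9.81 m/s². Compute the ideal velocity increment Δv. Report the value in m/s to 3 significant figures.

Δv ≈ 843 m/s

v_e = Isp · g₀ = 221 × 9.81 = 2168.0 m/s.
m₀ = payload + dry + propellant = 249 + 727 + 464 = 1,440 kg.
m_f = payload + dry = 249 + 727 = 976 kg.
Δv = v_e · ln(m₀/m_f) = 2168.0 × ln(1.475) = 2168.0 × 0.3889 ≈ 843.2 m/s.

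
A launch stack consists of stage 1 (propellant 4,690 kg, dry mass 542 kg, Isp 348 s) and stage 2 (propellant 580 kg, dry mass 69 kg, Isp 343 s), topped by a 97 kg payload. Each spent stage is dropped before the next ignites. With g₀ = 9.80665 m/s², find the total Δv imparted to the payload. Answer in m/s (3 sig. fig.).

Ignition mass of stage 1 = 4,690+542 + 580+69 + 97 = 5,978 kg.
Stage 1: m₀ = 5,978 kg, m_f = 5,978 − 4,690 = 1,288 kg; Δv = 348×9.80665×ln(4.641) = 3412.7×1.5350 ≈ 5239 m/s.
Stage 2: m₀ = 746 kg, m_f = 746 − 580 = 166 kg; Δv = 343×9.80665×ln(4.494) = 3363.7×1.5027 ≈ 5055 m/s.
Total Δv = 5239 + 5055 = 10294 m/s.

Δv ≈ 10300 m/s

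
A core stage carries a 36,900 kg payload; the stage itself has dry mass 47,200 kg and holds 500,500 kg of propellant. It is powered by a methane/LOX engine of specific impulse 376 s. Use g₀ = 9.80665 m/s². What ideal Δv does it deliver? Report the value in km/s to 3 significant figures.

Δv ≈ 7.15 km/s

v_e = Isp · g₀ = 376 × 9.80665 = 3687.3 m/s.
m₀ = payload + dry + propellant = 36,900 + 47,200 + 500,500 = 584,600 kg.
m_f = payload + dry = 36,900 + 47,200 = 84,100 kg.
By the Tsiolkovsky rocket equation, Δv = v_e · ln(m₀/m_f) = 3687.3 × ln(6.951) = 3687.3 × 1.9389 ≈ 7149.4 m/s.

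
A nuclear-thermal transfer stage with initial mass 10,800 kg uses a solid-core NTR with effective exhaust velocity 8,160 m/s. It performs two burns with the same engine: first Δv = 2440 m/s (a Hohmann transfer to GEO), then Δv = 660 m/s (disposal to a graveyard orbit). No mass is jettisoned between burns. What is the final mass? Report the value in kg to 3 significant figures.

After the first burn: m = 10800 × exp(−2440/8160.0) = 10800 × 0.74154 = 8,008.63 kg.
After the second burn: m = 8,008.63 × exp(−660/8160.0) = 8,008.63 × 0.92230 = 7,386.36 kg.

final mass ≈ 7390 kg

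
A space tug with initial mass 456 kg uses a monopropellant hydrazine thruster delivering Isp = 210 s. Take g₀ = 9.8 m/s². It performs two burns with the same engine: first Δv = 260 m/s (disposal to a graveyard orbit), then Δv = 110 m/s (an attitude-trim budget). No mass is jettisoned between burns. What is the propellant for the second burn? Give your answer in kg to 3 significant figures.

v_e = Isp · g₀ = 210 × 9.8 = 2058.0 m/s.
After the first burn: m = 456 × exp(−260/2058.0) = 456 × 0.88132 = 401.882 kg.
After the second burn: m = 401.882 × exp(−110/2058.0) = 401.882 × 0.94795 = 380.964 kg.
Second-burn propellant = 401.882 − 380.964 = 20.918 kg.

propellant for the second burn ≈ 20.9 kg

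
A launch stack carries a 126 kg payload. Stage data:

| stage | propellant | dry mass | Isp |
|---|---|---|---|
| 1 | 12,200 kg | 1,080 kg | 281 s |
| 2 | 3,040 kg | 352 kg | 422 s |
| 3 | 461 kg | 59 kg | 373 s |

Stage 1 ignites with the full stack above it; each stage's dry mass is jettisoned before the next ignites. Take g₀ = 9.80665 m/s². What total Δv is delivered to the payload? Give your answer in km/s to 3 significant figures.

Δv ≈ 13.7 km/s

Ignition mass of stage 1 = 12,200+1,080 + 3,040+352 + 461+59 + 126 = 17,318 kg.
Stage 1: m₀ = 17,318 kg, m_f = 17,318 − 12,200 = 5,118 kg; Δv = 281×9.80665×ln(3.384) = 2755.7×1.2190 ≈ 3359 m/s.
Stage 2: m₀ = 4,038 kg, m_f = 4,038 − 3,040 = 998 kg; Δv = 422×9.80665×ln(4.046) = 4138.4×1.3978 ≈ 5784 m/s.
Stage 3: m₀ = 646 kg, m_f = 646 − 461 = 185 kg; Δv = 373×9.80665×ln(3.492) = 3657.9×1.2504 ≈ 4574 m/s.
Total Δv = 3359 + 5784 + 4574 = 13717 m/s.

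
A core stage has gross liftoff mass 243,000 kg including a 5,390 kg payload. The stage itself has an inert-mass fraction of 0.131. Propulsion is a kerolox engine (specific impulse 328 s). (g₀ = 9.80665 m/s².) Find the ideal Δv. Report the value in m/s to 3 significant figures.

Stage wet mass = m₀ − payload = 243,000 − 5,390 = 237,610 kg.
Stage dry mass = ε × stage wet mass = 0.131 × 237,610 = 31,126.9 kg.
Burnout mass m_f = stage dry + payload = 31,126.9 + 5,390 = 36,516.9 kg.
v_e = Isp · g₀ = 328 × 9.80665 = 3216.6 m/s.
Δv = v_e · ln(243,000/36,516.9) = 3216.6 × ln(6.654) = 3216.6 × 1.8953 ≈ 6096 m/s.

Δv ≈ 6100 m/s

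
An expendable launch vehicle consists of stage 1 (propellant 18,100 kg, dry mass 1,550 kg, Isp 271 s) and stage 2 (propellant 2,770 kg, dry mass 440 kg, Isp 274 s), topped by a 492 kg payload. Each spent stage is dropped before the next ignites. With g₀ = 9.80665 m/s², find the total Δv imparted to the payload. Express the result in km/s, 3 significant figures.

Ignition mass of stage 1 = 18,100+1,550 + 2,770+440 + 492 = 23,352 kg.
Stage 1: m₀ = 23,352 kg, m_f = 23,352 − 18,100 = 5,252 kg; Δv = 271×9.80665×ln(4.446) = 2657.6×1.4921 ≈ 3965 m/s.
Stage 2: m₀ = 3,702 kg, m_f = 3,702 − 2,770 = 932 kg; Δv = 274×9.80665×ln(3.972) = 2687.0×1.3793 ≈ 3706 m/s.
Total Δv = 3965 + 3706 = 7671 m/s.

Δv ≈ 7.67 km/s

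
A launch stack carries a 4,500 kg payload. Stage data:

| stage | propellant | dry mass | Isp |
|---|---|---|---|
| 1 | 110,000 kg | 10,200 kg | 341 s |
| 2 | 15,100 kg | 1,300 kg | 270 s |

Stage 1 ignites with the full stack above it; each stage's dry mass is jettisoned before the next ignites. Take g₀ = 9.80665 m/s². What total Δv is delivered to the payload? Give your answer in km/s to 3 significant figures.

Δv ≈ 8.45 km/s

Ignition mass of stage 1 = 110,000+10,200 + 15,100+1,300 + 4,500 = 141,100 kg.
Stage 1: m₀ = 141,100 kg, m_f = 141,100 − 110,000 = 31,100 kg; Δv = 341×9.80665×ln(4.537) = 3344.1×1.5123 ≈ 5057 m/s.
Stage 2: m₀ = 20,900 kg, m_f = 20,900 − 15,100 = 5,800 kg; Δv = 270×9.80665×ln(3.603) = 2647.8×1.2819 ≈ 3394 m/s.
Total Δv = 5057 + 3394 = 8451 m/s.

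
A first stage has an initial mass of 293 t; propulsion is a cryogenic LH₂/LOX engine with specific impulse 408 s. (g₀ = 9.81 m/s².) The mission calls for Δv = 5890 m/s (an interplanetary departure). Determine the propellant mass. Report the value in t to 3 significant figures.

propellant mass ≈ 226 t

v_e = Isp · g₀ = 408 × 9.81 = 4002.5 m/s.
Rocket equation: m₀/m_f = exp(Δv / v_e) = exp(5890 / 4002.5) = exp(1.4716) = 4.3561.
m_f = 293 / 4.3561 = 67.262 t, so propellant = m₀ − m_f = 293 − 67.262 = 225.738 t.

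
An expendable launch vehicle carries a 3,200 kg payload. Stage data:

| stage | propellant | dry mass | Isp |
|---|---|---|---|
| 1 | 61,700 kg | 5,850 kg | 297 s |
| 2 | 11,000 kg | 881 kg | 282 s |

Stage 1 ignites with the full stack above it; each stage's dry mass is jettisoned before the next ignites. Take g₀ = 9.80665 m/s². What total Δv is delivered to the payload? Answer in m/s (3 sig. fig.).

Ignition mass of stage 1 = 61,700+5,850 + 11,000+881 + 3,200 = 82,631 kg.
Stage 1: m₀ = 82,631 kg, m_f = 82,631 − 61,700 = 20,931 kg; Δv = 297×9.80665×ln(3.948) = 2912.6×1.3732 ≈ 3999 m/s.
Stage 2: m₀ = 15,081 kg, m_f = 15,081 − 11,000 = 4,081 kg; Δv = 282×9.80665×ln(3.695) = 2765.5×1.3071 ≈ 3615 m/s.
Total Δv = 3999 + 3615 = 7614 m/s.

Δv ≈ 7610 m/s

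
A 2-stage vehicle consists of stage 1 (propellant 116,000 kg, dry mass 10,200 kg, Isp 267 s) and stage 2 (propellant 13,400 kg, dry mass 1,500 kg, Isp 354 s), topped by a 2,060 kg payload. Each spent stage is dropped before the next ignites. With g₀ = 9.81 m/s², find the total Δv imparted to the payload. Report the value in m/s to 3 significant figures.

Δv ≈ 9780 m/s

Ignition mass of stage 1 = 116,000+10,200 + 13,400+1,500 + 2,060 = 143,160 kg.
Stage 1: m₀ = 143,160 kg, m_f = 143,160 − 116,000 = 27,160 kg; Δv = 267×9.81×ln(5.271) = 2619.3×1.6622 ≈ 4354 m/s.
Stage 2: m₀ = 16,960 kg, m_f = 16,960 − 13,400 = 3,560 kg; Δv = 354×9.81×ln(4.764) = 3472.7×1.5611 ≈ 5421 m/s.
Total Δv = 4354 + 5421 = 9775 m/s.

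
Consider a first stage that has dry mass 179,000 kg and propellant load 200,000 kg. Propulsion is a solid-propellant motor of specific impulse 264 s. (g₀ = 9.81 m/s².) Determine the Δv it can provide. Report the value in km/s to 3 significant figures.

Δv ≈ 1.94 km/s

v_e = Isp · g₀ = 264 × 9.81 = 2589.8 m/s.
m₀ = m_dry + m_prop = 179,000 + 200,000 = 379,000 kg.
Rocket equation: Δv = v_e · ln(m₀/m_f) = 2589.8 × ln(2.117) = 2589.8 × 0.7502 ≈ 1942.8 m/s.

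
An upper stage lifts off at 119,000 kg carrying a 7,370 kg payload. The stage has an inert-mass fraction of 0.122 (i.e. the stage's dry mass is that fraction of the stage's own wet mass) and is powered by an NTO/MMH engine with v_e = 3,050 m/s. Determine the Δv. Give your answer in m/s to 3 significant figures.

Stage wet mass = m₀ − payload = 119,000 − 7,370 = 111,630 kg.
Stage dry mass = ε × stage wet mass = 0.122 × 111,630 = 13,618.9 kg.
Burnout mass m_f = stage dry + payload = 13,618.9 + 7,370 = 20,988.9 kg.
From the ideal rocket equation, Δv = v_e · ln(119,000/20,988.9) = 3050.0 × ln(5.67) = 3050.0 × 1.7351 ≈ 5292 m/s.

Δv ≈ 5290 m/s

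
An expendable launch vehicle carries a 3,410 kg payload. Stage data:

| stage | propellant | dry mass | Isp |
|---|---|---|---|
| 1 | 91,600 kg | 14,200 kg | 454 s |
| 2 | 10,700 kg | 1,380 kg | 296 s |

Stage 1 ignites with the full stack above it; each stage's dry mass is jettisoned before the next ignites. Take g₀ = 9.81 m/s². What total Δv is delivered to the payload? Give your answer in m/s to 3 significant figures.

Δv ≈ 9680 m/s

Ignition mass of stage 1 = 91,600+14,200 + 10,700+1,380 + 3,410 = 121,290 kg.
Stage 1: m₀ = 121,290 kg, m_f = 121,290 − 91,600 = 29,690 kg; Δv = 454×9.81×ln(4.085) = 4453.7×1.4074 ≈ 6268 m/s.
Stage 2: m₀ = 15,490 kg, m_f = 15,490 − 10,700 = 4,790 kg; Δv = 296×9.81×ln(3.234) = 2903.8×1.1737 ≈ 3408 m/s.
Total Δv = 6268 + 3408 = 9676 m/s.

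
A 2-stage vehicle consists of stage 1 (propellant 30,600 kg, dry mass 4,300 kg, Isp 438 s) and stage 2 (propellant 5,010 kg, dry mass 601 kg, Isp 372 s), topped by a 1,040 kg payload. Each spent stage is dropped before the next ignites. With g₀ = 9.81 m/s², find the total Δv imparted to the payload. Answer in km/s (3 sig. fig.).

Ignition mass of stage 1 = 30,600+4,300 + 5,010+601 + 1,040 = 41,551 kg.
Stage 1: m₀ = 41,551 kg, m_f = 41,551 − 30,600 = 10,951 kg; Δv = 438×9.81×ln(3.794) = 4296.8×1.3335 ≈ 5730 m/s.
Stage 2: m₀ = 6,651 kg, m_f = 6,651 − 5,010 = 1,641 kg; Δv = 372×9.81×ln(4.053) = 3649.3×1.3995 ≈ 5107 m/s.
Total Δv = 5730 + 5107 = 10837 m/s.

Δv ≈ 10.8 km/s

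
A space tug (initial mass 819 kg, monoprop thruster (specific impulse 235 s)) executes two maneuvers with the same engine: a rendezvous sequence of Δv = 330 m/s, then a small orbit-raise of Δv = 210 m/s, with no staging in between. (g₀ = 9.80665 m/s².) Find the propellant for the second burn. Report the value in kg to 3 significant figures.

propellant for the second burn ≈ 61.8 kg

v_e = Isp · g₀ = 235 × 9.80665 = 2304.6 m/s.
After the first burn: m = 819 × exp(−330/2304.6) = 819 × 0.86659 = 709.737 kg.
After the second burn: m = 709.737 × exp(−210/2304.6) = 709.737 × 0.91290 = 647.919 kg.
Second-burn propellant = 709.737 − 647.919 = 61.818 kg.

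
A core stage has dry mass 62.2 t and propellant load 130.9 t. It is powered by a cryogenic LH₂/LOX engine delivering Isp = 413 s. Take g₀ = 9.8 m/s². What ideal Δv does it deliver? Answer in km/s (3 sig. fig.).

v_e = Isp · g₀ = 413 × 9.8 = 4047.4 m/s.
m₀ = m_dry + m_prop = 62.2 + 130.9 = 193.1 t.
Δv = v_e · ln(m₀/m_f) = 4047.4 × ln(3.105) = 4047.4 × 1.1329 ≈ 4585.1 m/s.

Δv ≈ 4.59 km/s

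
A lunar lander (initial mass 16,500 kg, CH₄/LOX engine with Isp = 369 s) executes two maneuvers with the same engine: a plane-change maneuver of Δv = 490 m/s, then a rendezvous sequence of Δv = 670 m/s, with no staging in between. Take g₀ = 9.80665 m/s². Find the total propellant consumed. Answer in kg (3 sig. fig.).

total propellant consumed ≈ 4530 kg

v_e = Isp · g₀ = 369 × 9.80665 = 3618.7 m/s.
After the first burn: m = 16500 × exp(−490/3618.7) = 16500 × 0.87336 = 14,410.4 kg.
After the second burn: m = 14,410.4 × exp(−670/3618.7) = 14,410.4 × 0.83098 = 11,974.8 kg.
Total propellant = m₀ − m_final = 16500 − 11,974.8 = 4,525.2 kg.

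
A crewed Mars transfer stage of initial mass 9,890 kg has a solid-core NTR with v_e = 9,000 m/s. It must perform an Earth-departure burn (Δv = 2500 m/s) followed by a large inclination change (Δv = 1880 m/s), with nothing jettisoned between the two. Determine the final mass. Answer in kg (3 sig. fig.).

final mass ≈ 6080 kg

After the first burn: m = 9890 × exp(−2500/9000.0) = 9890 × 0.75747 = 7,491.38 kg.
After the second burn: m = 7,491.38 × exp(−1880/9000.0) = 7,491.38 × 0.81149 = 6,079.18 kg.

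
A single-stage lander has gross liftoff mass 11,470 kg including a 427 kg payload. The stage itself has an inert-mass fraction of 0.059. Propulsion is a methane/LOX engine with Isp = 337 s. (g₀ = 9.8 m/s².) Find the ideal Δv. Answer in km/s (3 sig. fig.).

Stage wet mass = m₀ − payload = 11,470 − 427 = 11,043 kg.
Stage dry mass = ε × stage wet mass = 0.059 × 11,043 = 651.537 kg.
Burnout mass m_f = stage dry + payload = 651.537 + 427 = 1,078.537 kg.
v_e = Isp · g₀ = 337 × 9.8 = 3302.6 m/s.
Rocket equation: Δv = v_e · ln(11,470/1,078.537) = 3302.6 × ln(10.63) = 3302.6 × 2.3641 ≈ 7808 m/s.

Δv ≈ 7.81 km/s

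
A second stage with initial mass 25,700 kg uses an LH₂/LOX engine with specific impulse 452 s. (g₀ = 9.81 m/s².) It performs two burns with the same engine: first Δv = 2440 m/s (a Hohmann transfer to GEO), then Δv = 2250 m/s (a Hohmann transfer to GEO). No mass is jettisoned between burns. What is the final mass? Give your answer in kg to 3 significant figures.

final mass ≈ 8920 kg

v_e = Isp · g₀ = 452 × 9.81 = 4434.1 m/s.
After the first burn: m = 25700 × exp(−2440/4434.1) = 25700 × 0.57679 = 14,823.5 kg.
After the second burn: m = 14,823.5 × exp(−2250/4434.1) = 14,823.5 × 0.60204 = 8,924.34 kg.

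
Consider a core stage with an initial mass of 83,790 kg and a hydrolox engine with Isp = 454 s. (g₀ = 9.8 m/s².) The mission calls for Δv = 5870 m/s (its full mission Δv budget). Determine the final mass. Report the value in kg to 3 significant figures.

v_e = Isp · g₀ = 454 × 9.8 = 4449.2 m/s.
m₀/m_f = exp(Δv / v_e) = exp(5870 / 4449.2) = exp(1.3193) = 3.7409.
m_f = m₀ / 3.7409 = 83,790 / 3.7409 = 22,398.4 kg.

final mass ≈ 22400 kg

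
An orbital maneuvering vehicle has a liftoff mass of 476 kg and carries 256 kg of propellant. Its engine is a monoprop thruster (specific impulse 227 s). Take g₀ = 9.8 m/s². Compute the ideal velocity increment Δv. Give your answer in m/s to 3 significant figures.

Δv ≈ 1720 m/s

v_e = Isp · g₀ = 227 × 9.8 = 2224.6 m/s.
m_f = m₀ − m_prop = 476 − 256 = 220 kg.
Δv = v_e · ln(m₀/m_f) = 2224.6 × ln(2.164) = 2224.6 × 0.7718 ≈ 1716.9 m/s.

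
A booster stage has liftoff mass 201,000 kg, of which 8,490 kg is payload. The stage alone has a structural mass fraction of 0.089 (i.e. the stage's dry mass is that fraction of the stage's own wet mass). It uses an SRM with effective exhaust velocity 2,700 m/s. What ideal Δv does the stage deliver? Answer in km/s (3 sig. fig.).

Δv ≈ 5.56 km/s

Stage wet mass = m₀ − payload = 201,000 − 8,490 = 192,510 kg.
Stage dry mass = ε × stage wet mass = 0.089 × 192,510 = 17,133.4 kg.
Burnout mass m_f = stage dry + payload = 17,133.4 + 8,490 = 25,623.4 kg.
Using Δv = v_e ln(m₀/m_f): Δv = v_e · ln(201,000/25,623.4) = 2700.0 × ln(7.844) = 2700.0 × 2.0598 ≈ 5561 m/s.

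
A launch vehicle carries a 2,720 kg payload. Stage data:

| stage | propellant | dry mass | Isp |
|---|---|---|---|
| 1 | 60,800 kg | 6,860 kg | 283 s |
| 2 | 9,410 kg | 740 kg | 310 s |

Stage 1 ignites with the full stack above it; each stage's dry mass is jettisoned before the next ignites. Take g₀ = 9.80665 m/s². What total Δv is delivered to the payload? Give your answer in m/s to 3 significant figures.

Ignition mass of stage 1 = 60,800+6,860 + 9,410+740 + 2,720 = 80,530 kg.
Stage 1: m₀ = 80,530 kg, m_f = 80,530 − 60,800 = 19,730 kg; Δv = 283×9.80665×ln(4.082) = 2775.3×1.4065 ≈ 3903 m/s.
Stage 2: m₀ = 12,870 kg, m_f = 12,870 − 9,410 = 3,460 kg; Δv = 310×9.80665×ln(3.72) = 3040.1×1.3136 ≈ 3994 m/s.
Total Δv = 3903 + 3994 = 7897 m/s.

Δv ≈ 7900 m/s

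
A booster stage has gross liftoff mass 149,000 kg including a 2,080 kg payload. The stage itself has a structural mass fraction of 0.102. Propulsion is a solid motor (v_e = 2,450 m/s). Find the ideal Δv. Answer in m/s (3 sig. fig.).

Δv ≈ 5310 m/s

Stage wet mass = m₀ − payload = 149,000 − 2,080 = 146,920 kg.
Stage dry mass = ε × stage wet mass = 0.102 × 146,920 = 14,985.8 kg.
Burnout mass m_f = stage dry + payload = 14,985.8 + 2,080 = 17,065.8 kg.
By the Tsiolkovsky rocket equation, Δv = v_e · ln(149,000/17,065.8) = 2450.0 × ln(8.731) = 2450.0 × 2.1669 ≈ 5309 m/s.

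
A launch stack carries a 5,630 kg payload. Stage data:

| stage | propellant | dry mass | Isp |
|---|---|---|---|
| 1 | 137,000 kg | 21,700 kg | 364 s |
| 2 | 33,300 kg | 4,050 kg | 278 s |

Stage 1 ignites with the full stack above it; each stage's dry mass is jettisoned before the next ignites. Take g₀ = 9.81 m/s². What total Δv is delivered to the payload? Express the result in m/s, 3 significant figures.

Δv ≈ 8130 m/s

Ignition mass of stage 1 = 137,000+21,700 + 33,300+4,050 + 5,630 = 201,680 kg.
Stage 1: m₀ = 201,680 kg, m_f = 201,680 − 137,000 = 64,680 kg; Δv = 364×9.81×ln(3.118) = 3570.8×1.1372 ≈ 4061 m/s.
Stage 2: m₀ = 42,980 kg, m_f = 42,980 − 33,300 = 9,680 kg; Δv = 278×9.81×ln(4.44) = 2727.2×1.4907 ≈ 4065 m/s.
Total Δv = 4061 + 4065 = 8126 m/s.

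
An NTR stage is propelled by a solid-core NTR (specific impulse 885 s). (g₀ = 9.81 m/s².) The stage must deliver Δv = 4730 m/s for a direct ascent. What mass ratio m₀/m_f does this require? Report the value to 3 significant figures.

mass ratio ≈ 1.72

v_e = Isp · g₀ = 885 × 9.81 = 8681.9 m/s.
Using Δv = v_e ln(m₀/m_f): m₀/m_f = exp(Δv / v_e) = exp(4730 / 8681.9) = exp(0.5448) = 1.7243.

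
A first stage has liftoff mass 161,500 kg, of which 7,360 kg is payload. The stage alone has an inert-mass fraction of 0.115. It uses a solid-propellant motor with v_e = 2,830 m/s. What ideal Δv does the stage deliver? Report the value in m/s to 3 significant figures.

Stage wet mass = m₀ − payload = 161,500 − 7,360 = 154,140 kg.
Stage dry mass = ε × stage wet mass = 0.115 × 154,140 = 17,726.1 kg.
Burnout mass m_f = stage dry + payload = 17,726.1 + 7,360 = 25,086.1 kg.
Δv = v_e · ln(161,500/25,086.1) = 2830.0 × ln(6.438) = 2830.0 × 1.8622 ≈ 5270 m/s.

Δv ≈ 5270 m/s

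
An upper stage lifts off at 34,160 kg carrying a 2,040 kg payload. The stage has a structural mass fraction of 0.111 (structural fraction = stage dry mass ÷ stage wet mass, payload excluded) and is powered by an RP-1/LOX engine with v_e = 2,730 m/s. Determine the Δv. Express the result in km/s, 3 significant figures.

Δv ≈ 4.93 km/s

Stage wet mass = m₀ − payload = 34,160 − 2,040 = 32,120 kg.
Stage dry mass = ε × stage wet mass = 0.111 × 32,120 = 3,565.32 kg.
Burnout mass m_f = stage dry + payload = 3,565.32 + 2,040 = 5,605.32 kg.
Δv = v_e · ln(34,160/5,605.32) = 2730.0 × ln(6.094) = 2730.0 × 1.8073 ≈ 4934 m/s.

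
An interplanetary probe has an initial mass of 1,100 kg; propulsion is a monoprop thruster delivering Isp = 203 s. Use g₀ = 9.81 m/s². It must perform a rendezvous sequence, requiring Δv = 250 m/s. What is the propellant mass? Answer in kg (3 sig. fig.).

v_e = Isp · g₀ = 203 × 9.81 = 1991.4 m/s.
Using Δv = v_e ln(m₀/m_f): m₀/m_f = exp(Δv / v_e) = exp(250 / 1991.4) = exp(0.1255) = 1.1338.
m_f = 1,100 / 1.1338 = 970.189 kg, so propellant = m₀ − m_f = 1,100 − 970.189 = 129.811 kg.

propellant mass ≈ 130 kg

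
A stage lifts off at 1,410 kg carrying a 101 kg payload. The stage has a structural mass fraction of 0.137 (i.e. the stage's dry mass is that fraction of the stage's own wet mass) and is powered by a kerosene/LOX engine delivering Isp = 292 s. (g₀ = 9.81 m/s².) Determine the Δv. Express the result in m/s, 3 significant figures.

Stage wet mass = m₀ − payload = 1,410 − 101 = 1,309 kg.
Stage dry mass = ε × stage wet mass = 0.137 × 1,309 = 179.333 kg.
Burnout mass m_f = stage dry + payload = 179.333 + 101 = 280.333 kg.
v_e = Isp · g₀ = 292 × 9.81 = 2864.5 m/s.
From the ideal rocket equation, Δv = v_e · ln(1,410/280.333) = 2864.5 × ln(5.03) = 2864.5 × 1.6154 ≈ 4627 m/s.

Δv ≈ 4630 m/s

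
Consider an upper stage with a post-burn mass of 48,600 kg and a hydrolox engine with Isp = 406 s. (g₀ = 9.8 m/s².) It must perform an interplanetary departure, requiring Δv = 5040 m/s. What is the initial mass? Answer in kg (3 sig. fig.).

initial mass ≈ 172000 kg

v_e = Isp · g₀ = 406 × 9.8 = 3978.8 m/s.
Rocket equation: m₀/m_f = exp(Δv / v_e) = exp(5040 / 3978.8) = exp(1.2667) = 3.5492.
m₀ = m_f × 3.5492 = 48,600 × 3.5492 = 172,491 kg.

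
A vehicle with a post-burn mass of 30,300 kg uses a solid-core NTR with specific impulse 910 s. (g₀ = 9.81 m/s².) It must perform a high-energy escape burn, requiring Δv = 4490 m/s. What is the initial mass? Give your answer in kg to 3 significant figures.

v_e = Isp · g₀ = 910 × 9.81 = 8927.1 m/s.
m₀/m_f = exp(Δv / v_e) = exp(4490 / 8927.1) = exp(0.5030) = 1.6536.
m₀ = m_f × 1.6536 = 30,300 × 1.6536 = 50,104.1 kg.

initial mass ≈ 50100 kg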